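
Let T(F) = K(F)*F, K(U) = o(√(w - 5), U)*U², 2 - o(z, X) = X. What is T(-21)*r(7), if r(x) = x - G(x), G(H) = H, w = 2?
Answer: 0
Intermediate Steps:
o(z, X) = 2 - X
K(U) = U²*(2 - U) (K(U) = (2 - U)*U² = U²*(2 - U))
r(x) = 0 (r(x) = x - x = 0)
T(F) = F³*(2 - F) (T(F) = (F²*(2 - F))*F = F³*(2 - F))
T(-21)*r(7) = ((-21)³*(2 - 1*(-21)))*0 = -9261*(2 + 21)*0 = -9261*23*0 = -213003*0 = 0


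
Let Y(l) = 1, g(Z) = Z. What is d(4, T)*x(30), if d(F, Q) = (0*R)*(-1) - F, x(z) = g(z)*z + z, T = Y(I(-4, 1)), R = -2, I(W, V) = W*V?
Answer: -3720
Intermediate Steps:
I(W, V) = V*W
T = 1
x(z) = z + z² (x(z) = z*z + z = z² + z = z + z²)
d(F, Q) = -F (d(F, Q) = (0*(-2))*(-1) - F = 0*(-1) - F = 0 - F = -F)
d(4, T)*x(30) = (-1*4)*(30*(1 + 30)) = -120*31 = -4*930 = -3720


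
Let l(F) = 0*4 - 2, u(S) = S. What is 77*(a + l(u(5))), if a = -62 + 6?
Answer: -4466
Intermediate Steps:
l(F) = -2 (l(F) = 0 - 2 = -2)
a = -56
77*(a + l(u(5))) = 77*(-56 - 2) = 77*(-58) = -4466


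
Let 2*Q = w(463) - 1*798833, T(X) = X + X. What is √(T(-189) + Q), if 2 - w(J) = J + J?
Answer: 217*I*√34/2 ≈ 632.66*I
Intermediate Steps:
w(J) = 2 - 2*J (w(J) = 2 - (J + J) = 2 - 2*J)
T(X) = 2*X
Q = -799757/2 (Q = ((2 - 2*463) - 1*798833)/2 = ((2 - 926) - 798833)/2 = (-924 - 798833)/2 = (½)*(-799757) = -799757/2 ≈ -3.9988e+5)
√(T(-189) + Q) = √(2*(-189) - 799757/2) = √(-378 - 799757/2) = √(-800513/2) = 217*I*√34/2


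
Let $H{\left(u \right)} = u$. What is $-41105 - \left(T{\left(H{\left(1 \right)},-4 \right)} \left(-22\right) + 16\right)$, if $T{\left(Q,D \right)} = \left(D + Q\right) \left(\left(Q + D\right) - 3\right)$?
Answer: $-40725$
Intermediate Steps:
$T{\left(Q,D \right)} = \left(D + Q\right) \left(-3 + D + Q\right)$ ($T{\left(Q,D \right)} = \left(D + Q\right) \left(\left(D + Q\right) - 3\right) = \left(D + Q\right) \left(-3 + D + Q\right)$)
$-41105 - \left(T{\left(H{\left(1 \right)},-4 \right)} \left(-22\right) + 16\right) = -41105 - \left(\left(\left(-4\right)^{2} + 1^{2} - -12 - 3 + 2 \left(-4\right) 1\right) \left(-22\right) + 16\right) = -41105 - \left(\left(16 + 1 + 12 - 3 - 8\right) \left(-22\right) + 16\right) = -41105 - \left(18 \left(-22\right) + 16\right) = -41105 - \left(-396 + 16\right) = -41105 - -380 = -41105 + 380 = -40725$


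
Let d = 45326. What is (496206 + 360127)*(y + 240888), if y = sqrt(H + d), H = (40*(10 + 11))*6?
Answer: 206280343704 + 856333*sqrt(50366) ≈ 2.0647e+11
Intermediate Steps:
H = 5040 (H = (40*21)*6 = 840*6 = 5040)
y = sqrt(50366) (y = sqrt(5040 + 45326) = sqrt(50366) ≈ 224.42)
(496206 + 360127)*(y + 240888) = (496206 + 360127)*(sqrt(50366) + 240888) = 856333*(240888 + sqrt(50366)) = 206280343704 + 856333*sqrt(50366)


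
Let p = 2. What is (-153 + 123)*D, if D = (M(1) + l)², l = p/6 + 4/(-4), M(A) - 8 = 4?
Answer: -11560/3 ≈ -3853.3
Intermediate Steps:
M(A) = 12 (M(A) = 8 + 4 = 12)
l = -⅔ (l = 2/6 + 4/(-4) = 2*(⅙) + 4*(-¼) = ⅓ - 1 = -⅔ ≈ -0.66667)
D = 1156/9 (D = (12 - ⅔)² = (34/3)² = 1156/9 ≈ 128.44)
(-153 + 123)*D = (-153 + 123)*(1156/9) = -30*1156/9 = -11560/3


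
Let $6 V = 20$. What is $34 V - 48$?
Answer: $\frac{196}{3} \approx 65.333$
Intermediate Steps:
$V = \frac{10}{3}$ ($V = \frac{1}{6} \cdot 20 = \frac{10}{3} \approx 3.3333$)
$34 V - 48 = 34 \cdot \frac{10}{3} - 48 = \frac{340}{3} - 48 = \frac{196}{3}$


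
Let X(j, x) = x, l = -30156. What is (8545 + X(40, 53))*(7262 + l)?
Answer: -196842612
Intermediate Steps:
(8545 + X(40, 53))*(7262 + l) = (8545 + 53)*(7262 - 30156) = 8598*(-22894) = -196842612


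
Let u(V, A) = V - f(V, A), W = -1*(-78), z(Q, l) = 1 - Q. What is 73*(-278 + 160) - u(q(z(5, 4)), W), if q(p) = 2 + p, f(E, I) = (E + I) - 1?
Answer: -8537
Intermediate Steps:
f(E, I) = -1 + E + I
W = 78
u(V, A) = 1 - A (u(V, A) = V - (-1 + V + A) = V - (-1 + A + V) = V + (1 - A - V) = 1 - A)
73*(-278 + 160) - u(q(z(5, 4)), W) = 73*(-278 + 160) - (1 - 1*78) = 73*(-118) - (1 - 78) = -8614 - 1*(-77) = -8614 + 77 = -8537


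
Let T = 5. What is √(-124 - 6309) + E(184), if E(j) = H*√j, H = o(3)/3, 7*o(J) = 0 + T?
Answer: 10*√46/21 + I*√6433 ≈ 3.2297 + 80.206*I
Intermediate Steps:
o(J) = 5/7 (o(J) = (0 + 5)/7 = (⅐)*5 = 5/7)
H = 5/21 (H = (5/7)/3 = (5/7)*(⅓) = 5/21 ≈ 0.23810)
E(j) = 5*√j/21
√(-124 - 6309) + E(184) = √(-124 - 6309) + 5*√184/21 = √(-6433) + 5*(2*√46)/21 = I*√6433 + 10*√46/21 = 10*√46/21 + I*√6433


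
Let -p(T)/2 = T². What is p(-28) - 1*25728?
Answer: -27296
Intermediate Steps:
p(T) = -2*T²
p(-28) - 1*25728 = -2*(-28)² - 1*25728 = -2*784 - 25728 = -1568 - 25728 = -27296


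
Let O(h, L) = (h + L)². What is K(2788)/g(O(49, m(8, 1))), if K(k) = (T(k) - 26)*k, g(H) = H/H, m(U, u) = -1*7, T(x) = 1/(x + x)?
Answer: -144975/2 ≈ -72488.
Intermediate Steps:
T(x) = 1/(2*x)
m(U, u) = -7
O(h, L) = (L + h)²
g(H) = 1
K(k) = k*(-26 + 1/(2*k)) (K(k) = (1/(2*k) - 26)*k = (-26 + 1/(2*k))*k = k*(-26 + 1/(2*k)))
K(2788)/g(O(49, m(8, 1))) = (½ - 26*2788)/1 = (½ - 72488)*1 = -144975/2*1 = -144975/2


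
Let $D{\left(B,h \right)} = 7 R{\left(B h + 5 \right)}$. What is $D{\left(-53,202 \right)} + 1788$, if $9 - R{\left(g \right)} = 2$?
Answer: $1837$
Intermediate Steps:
$R{\left(g \right)} = 7$ ($R{\left(g \right)} = 9 - 2 = 7$)
$D{\left(B,h \right)} = 49$ ($D{\left(B,h \right)} = 7 \cdot 7 = 49$)
$D{\left(-53,202 \right)} + 1788 = 49 + 1788 = 1837$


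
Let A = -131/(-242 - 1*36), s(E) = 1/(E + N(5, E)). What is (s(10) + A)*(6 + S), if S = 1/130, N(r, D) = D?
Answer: 1131669/361400 ≈ 3.1313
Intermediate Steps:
S = 1/130 ≈ 0.0076923
s(E) = 1/(2*E) (s(E) = 1/(E + E) = 1/(2*E))
A = 131/278 (A = -131/(-242 - 36) = -131/(-278) = -131*(-1/278) = 131/278 ≈ 0.47122)
(s(10) + A)*(6 + S) = ((½)/10 + 131/278)*(6 + 1/130) = ((½)*(⅒) + 131/278)*(781/130) = (1/20 + 131/278)*(781/130) = (1449/2780)*(781/130) = 1131669/361400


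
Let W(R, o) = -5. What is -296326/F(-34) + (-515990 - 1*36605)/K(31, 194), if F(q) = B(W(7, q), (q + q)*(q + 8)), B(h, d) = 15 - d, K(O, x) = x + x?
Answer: -853724547/680164 ≈ -1255.2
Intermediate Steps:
K(O, x) = 2*x
F(q) = 15 - 2*q*(8 + q) (F(q) = 15 - (q + q)*(q + 8) = 15 - 2*q*(8 + q))
-296326/F(-34) + (-515990 - 1*36605)/K(31, 194) = -296326/(15 - 2*(-34)*(8 - 34)) + (-515990 - 1*36605)/((2*194)) = -296326/(15 - 2*(-34)*(-26)) + (-515990 - 36605)/388 = -296326/(15 - 1768) - 552595*1/388 = -296326/(-1753) - 552595/388 = -296326*(-1/1753) - 552595/388 = 296326/1753 - 552595/388 = -853724547/680164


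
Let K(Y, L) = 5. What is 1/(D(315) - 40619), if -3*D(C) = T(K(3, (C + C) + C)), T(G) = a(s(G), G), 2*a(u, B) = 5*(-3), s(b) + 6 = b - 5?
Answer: -2/81233 ≈ -2.4621e-5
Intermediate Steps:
s(b) = -11 + b (s(b) = -6 + (b - 5) = -6 + (-5 + b) = -11 + b)
a(u, B) = -15/2 (a(u, B) = (5*(-3))/2 = (½)*(-15) = -15/2)
T(G) = -15/2
D(C) = 5/2 (D(C) = -⅓*(-15/2) = 5/2)
1/(D(315) - 40619) = 1/(5/2 - 40619) = 1/(-81233/2) = -2/81233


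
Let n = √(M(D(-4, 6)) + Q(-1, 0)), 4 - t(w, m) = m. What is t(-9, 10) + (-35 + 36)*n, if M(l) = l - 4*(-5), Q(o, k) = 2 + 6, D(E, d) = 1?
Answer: -6 + √29 ≈ -0.61483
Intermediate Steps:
t(w, m) = 4 - m
Q(o, k) = 8
M(l) = 20 + l (M(l) = l + 20 = 20 + l)
n = √29 (n = √((20 + 1) + 8) = √(21 + 8) = √29 ≈ 5.3852)
t(-9, 10) + (-35 + 36)*n = (4 - 1*10) + (-35 + 36)*√29 = (4 - 10) + 1*√29 = -6 + √29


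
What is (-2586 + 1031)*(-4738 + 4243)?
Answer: 769725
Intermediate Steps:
(-2586 + 1031)*(-4738 + 4243) = -1555*(-495) = 769725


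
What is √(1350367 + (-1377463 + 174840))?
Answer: 36*√114 ≈ 384.38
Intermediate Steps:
√(1350367 + (-1377463 + 174840)) = √(1350367 - 1202623) = √147744 = 36*√114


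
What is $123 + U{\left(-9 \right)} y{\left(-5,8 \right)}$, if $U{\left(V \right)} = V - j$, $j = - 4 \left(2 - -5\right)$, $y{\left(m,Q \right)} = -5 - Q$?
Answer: $-124$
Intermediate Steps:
$j = -28$ ($j = - 4 \left(2 + 5\right) = \left(-4\right) 7 = -28$)
$U{\left(V \right)} = 28 + V$ ($U{\left(V \right)} = V - -28 = V + 28 = 28 + V$)
$123 + U{\left(-9 \right)} y{\left(-5,8 \right)} = 123 + \left(28 - 9\right) \left(-5 - 8\right) = 123 + 19 \left(-5 - 8\right) = 123 + 19 \left(-13\right) = 123 - 247 = -124$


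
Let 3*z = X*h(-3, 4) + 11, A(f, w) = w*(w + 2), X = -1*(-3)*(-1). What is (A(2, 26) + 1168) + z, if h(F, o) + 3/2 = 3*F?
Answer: 11461/6 ≈ 1910.2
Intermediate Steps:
h(F, o) = -3/2 + 3*F
X = -3 (X = 3*(-1) = -3)
A(f, w) = w*(2 + w)
z = 85/6 (z = (-3*(-3/2 + 3*(-3)) + 11)/3 = (-3*(-3/2 - 9) + 11)/3 = (-3*(-21/2) + 11)/3 = (63/2 + 11)/3 = (1/3)*(85/2) = 85/6 ≈ 14.167)
(A(2, 26) + 1168) + z = (26*(2 + 26) + 1168) + 85/6 = (26*28 + 1168) + 85/6 = (728 + 1168) + 85/6 = 1896 + 85/6 = 11461/6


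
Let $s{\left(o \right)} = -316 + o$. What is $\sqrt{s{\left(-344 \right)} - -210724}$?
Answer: $4 \sqrt{13129} \approx 458.33$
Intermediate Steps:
$\sqrt{s{\left(-344 \right)} - -210724} = \sqrt{\left(-316 - 344\right) - -210724} = \sqrt{-660 + 210724} = \sqrt{210064} = 4 \sqrt{13129}$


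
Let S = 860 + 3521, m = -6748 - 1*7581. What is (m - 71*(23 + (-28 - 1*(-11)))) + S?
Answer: -10374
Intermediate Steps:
m = -14329 (m = -6748 - 7581 = -14329)
S = 4381
(m - 71*(23 + (-28 - 1*(-11)))) + S = (-14329 - 71*(23 + (-28 - 1*(-11)))) + 4381 = (-14329 - 71*(23 + (-28 + 11))) + 4381 = (-14329 - 71*(23 - 17)) + 4381 = (-14329 - 71*6) + 4381 = (-14329 - 426) + 4381 = -14755 + 4381 = -10374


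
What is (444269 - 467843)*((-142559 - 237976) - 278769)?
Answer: 15542432496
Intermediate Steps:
(444269 - 467843)*((-142559 - 237976) - 278769) = -23574*(-380535 - 278769) = -23574*(-659304) = 15542432496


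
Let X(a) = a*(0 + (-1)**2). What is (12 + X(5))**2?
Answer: 289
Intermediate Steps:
X(a) = a (X(a) = a*(0 + 1) = a*1 = a)
(12 + X(5))**2 = (12 + 5)**2 = 17**2 = 289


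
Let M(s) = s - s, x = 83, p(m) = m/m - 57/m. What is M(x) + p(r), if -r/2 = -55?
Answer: 53/110 ≈ 0.48182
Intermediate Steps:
r = 110 (r = -2*(-55) = 110)
p(m) = 1 - 57/m
M(s) = 0
M(x) + p(r) = 0 + (-57 + 110)/110 = 0 + (1/110)*53 = 0 + 53/110 = 53/110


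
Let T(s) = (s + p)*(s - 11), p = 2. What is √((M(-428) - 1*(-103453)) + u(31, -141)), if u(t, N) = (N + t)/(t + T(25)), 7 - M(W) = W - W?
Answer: 3*√1922983030/409 ≈ 321.65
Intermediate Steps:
M(W) = 7 (M(W) = 7 - (W - W) = 7 - 1*0 = 7 + 0 = 7)
T(s) = (-11 + s)*(2 + s) (T(s) = (s + 2)*(s - 11) = (2 + s)*(-11 + s) = (-11 + s)*(2 + s))
u(t, N) = (N + t)/(378 + t) (u(t, N) = (N + t)/(t + (-22 + 25² - 9*25)) = (N + t)/(t + (-22 + 625 - 225)) = (N + t)/(t + 378) = (N + t)/(378 + t))
√((M(-428) - 1*(-103453)) + u(31, -141)) = √((7 - 1*(-103453)) + (-141 + 31)/(378 + 31)) = √((7 + 103453) - 110/409) = √(103460 + (1/409)*(-110)) = √(103460 - 110/409) = √(42315030/409) = 3*√1922983030/409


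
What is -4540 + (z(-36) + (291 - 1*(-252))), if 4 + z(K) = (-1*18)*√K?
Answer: -4001 - 108*I ≈ -4001.0 - 108.0*I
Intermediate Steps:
z(K) = -4 - 18*√K (z(K) = -4 + (-1*18)*√K = -4 - 18*√K)
-4540 + (z(-36) + (291 - 1*(-252))) = -4540 + ((-4 - 108*I) + (291 - 1*(-252))) = -4540 + ((-4 - 108*I) + (291 + 252)) = -4540 + ((-4 - 108*I) + 543) = -4540 + (539 - 108*I) = -4001 - 108*I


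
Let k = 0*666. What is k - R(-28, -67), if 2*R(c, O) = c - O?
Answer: -39/2 ≈ -19.500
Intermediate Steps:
k = 0
R(c, O) = c/2 - O/2 (R(c, O) = (c - O)/2 = c/2 - O/2)
k - R(-28, -67) = 0 - ((½)*(-28) - ½*(-67)) = 0 - (-14 + 67/2) = 0 - 1*39/2 = 0 - 39/2 = -39/2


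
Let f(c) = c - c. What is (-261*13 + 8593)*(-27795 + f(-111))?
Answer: -144534000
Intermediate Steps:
f(c) = 0
(-261*13 + 8593)*(-27795 + f(-111)) = (-261*13 + 8593)*(-27795 + 0) = (-3393 + 8593)*(-27795) = 5200*(-27795) = -144534000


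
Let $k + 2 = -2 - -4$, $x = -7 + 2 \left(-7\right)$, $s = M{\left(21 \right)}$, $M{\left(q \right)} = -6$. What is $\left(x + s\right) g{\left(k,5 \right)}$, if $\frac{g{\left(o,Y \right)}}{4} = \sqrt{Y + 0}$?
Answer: $- 108 \sqrt{5} \approx -241.5$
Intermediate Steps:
$s = -6$
$x = -21$ ($x = -7 - 14 = -21$)
$k = 0$ ($k = -2 - -2 = -2 + \left(-2 + 4\right) = -2 + 2 = 0$)
$g{\left(o,Y \right)} = 4 \sqrt{Y}$ ($g{\left(o,Y \right)} = 4 \sqrt{Y + 0} = 4 \sqrt{Y}$)
$\left(x + s\right) g{\left(k,5 \right)} = \left(-21 - 6\right) 4 \sqrt{5} = - 27 \cdot 4 \sqrt{5} = - 108 \sqrt{5}$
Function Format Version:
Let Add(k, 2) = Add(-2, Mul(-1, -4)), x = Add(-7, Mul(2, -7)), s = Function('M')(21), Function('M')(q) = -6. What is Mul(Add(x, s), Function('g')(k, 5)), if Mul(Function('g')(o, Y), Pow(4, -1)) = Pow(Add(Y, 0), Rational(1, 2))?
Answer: Mul(-108, Pow(5, Rational(1, 2))) ≈ -241.50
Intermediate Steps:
s = -6
x = -21 (x = Add(-7, -14) = -21)
k = 0 (k = Add(-2, Add(-2, Mul(-1, -4))) = Add(-2, Add(-2, 4)) = Add(-2, 2) = 0)
Function('g')(o, Y) = Mul(4, Pow(Y, Rational(1, 2))) (Function('g')(o, Y) = Mul(4, Pow(Add(Y, 0), Rational(1, 2))) = Mul(4, Pow(Y, Rational(1, 2))))
Mul(Add(x, s), Function('g')(k, 5)) = Mul(Add(-21, -6), Mul(4, Pow(5, Rational(1, 2)))) = Mul(-27, Mul(4, Pow(5, Rational(1, 2)))) = Mul(-108, Pow(5, Rational(1, 2)))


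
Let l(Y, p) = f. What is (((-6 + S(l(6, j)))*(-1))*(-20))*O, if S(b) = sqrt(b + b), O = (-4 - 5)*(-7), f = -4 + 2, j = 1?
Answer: -7560 + 2520*I ≈ -7560.0 + 2520.0*I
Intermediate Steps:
f = -2
l(Y, p) = -2
O = 63 (O = -9*(-7) = 63)
S(b) = sqrt(2)*sqrt(b) (S(b) = sqrt(2*b) = sqrt(2)*sqrt(b))
(((-6 + S(l(6, j)))*(-1))*(-20))*O = (((-6 + sqrt(2)*sqrt(-2))*(-1))*(-20))*63 = (((-6 + sqrt(2)*(I*sqrt(2)))*(-1))*(-20))*63 = (((-6 + 2*I)*(-1))*(-20))*63 = ((6 - 2*I)*(-20))*63 = (-120 + 40*I)*63 = -7560 + 2520*I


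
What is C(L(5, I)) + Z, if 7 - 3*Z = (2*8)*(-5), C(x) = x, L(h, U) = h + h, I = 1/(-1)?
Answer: 39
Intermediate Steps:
I = -1 (I = 1*(-1) = -1)
L(h, U) = 2*h
Z = 29 (Z = 7/3 - 2*8*(-5)/3 = 7/3 - 16*(-5)/3 = 7/3 - ⅓*(-80) = 7/3 + 80/3 = 29)
C(L(5, I)) + Z = 2*5 + 29 = 10 + 29 = 39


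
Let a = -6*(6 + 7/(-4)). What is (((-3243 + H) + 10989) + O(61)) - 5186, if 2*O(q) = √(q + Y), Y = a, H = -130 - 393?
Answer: 2037 + √142/4 ≈ 2040.0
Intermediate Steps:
H = -523
a = -51/2 (a = -6*(6 + 7*(-¼)) = -6*(6 - 7/4) = -6*17/4 = -51/2 ≈ -25.500)
Y = -51/2 ≈ -25.500
O(q) = √(-51/2 + q)/2 (O(q) = √(q - 51/2)/2 = √(-51/2 + q)/2)
(((-3243 + H) + 10989) + O(61)) - 5186 = (((-3243 - 523) + 10989) + √(-102 + 4*61)/4) - 5186 = ((-3766 + 10989) + √(-102 + 244)/4) - 5186 = (7223 + √142/4) - 5186 = 2037 + √142/4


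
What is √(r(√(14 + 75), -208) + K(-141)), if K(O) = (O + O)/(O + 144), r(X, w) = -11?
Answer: I*√105 ≈ 10.247*I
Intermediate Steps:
K(O) = 2*O/(144 + O) (K(O) = (2*O)/(144 + O) = 2*O/(144 + O))
√(r(√(14 + 75), -208) + K(-141)) = √(-11 + 2*(-141)/(144 - 141)) = √(-11 + 2*(-141)/3) = √(-11 + 2*(-141)*(⅓)) = √(-11 - 94) = √(-105) = I*√105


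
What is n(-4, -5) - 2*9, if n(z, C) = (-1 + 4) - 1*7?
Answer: -22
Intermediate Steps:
n(z, C) = -4 (n(z, C) = 3 - 7 = -4)
n(-4, -5) - 2*9 = -4 - 2*9 = -4 - 18 = -22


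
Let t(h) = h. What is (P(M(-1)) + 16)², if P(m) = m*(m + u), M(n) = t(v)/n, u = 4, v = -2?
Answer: 784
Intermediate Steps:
M(n) = -2/n
P(m) = m*(4 + m) (P(m) = m*(m + 4) = m*(4 + m))
(P(M(-1)) + 16)² = ((-2/(-1))*(4 - 2/(-1)) + 16)² = ((-2*(-1))*(4 - 2*(-1)) + 16)² = (2*(4 + 2) + 16)² = (2*6 + 16)² = (12 + 16)² = 28² = 784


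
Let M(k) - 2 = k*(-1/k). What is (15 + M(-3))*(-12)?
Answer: -192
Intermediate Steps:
M(k) = 1 (M(k) = 2 + k*(-1/k) = 2 - 1 = 1)
(15 + M(-3))*(-12) = (15 + 1)*(-12) = 16*(-12) = -192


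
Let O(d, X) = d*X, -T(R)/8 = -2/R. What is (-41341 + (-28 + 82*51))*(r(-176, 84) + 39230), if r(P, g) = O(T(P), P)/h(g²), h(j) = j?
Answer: -643351127597/441 ≈ -1.4588e+9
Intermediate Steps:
T(R) = 16/R (T(R) = -(-16)/R = 16/R)
O(d, X) = X*d
r(P, g) = 16/g² (r(P, g) = (P*(16/P))/(g²) = 16/g²)
(-41341 + (-28 + 82*51))*(r(-176, 84) + 39230) = (-41341 + (-28 + 82*51))*(16/84² + 39230) = (-41341 + (-28 + 4182))*(16*(1/7056) + 39230) = (-41341 + 4154)*(1/441 + 39230) = -37187*17300431/441 = -643351127597/441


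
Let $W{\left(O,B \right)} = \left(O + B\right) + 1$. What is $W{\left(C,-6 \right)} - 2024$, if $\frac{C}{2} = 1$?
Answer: $-2027$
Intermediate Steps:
$C = 2$ ($C = 2 \cdot 1 = 2$)
$W{\left(O,B \right)} = 1 + B + O$ ($W{\left(O,B \right)} = \left(B + O\right) + 1 = 1 + B + O$)
$W{\left(C,-6 \right)} - 2024 = \left(1 - 6 + 2\right) - 2024 = -3 - 2024 = -2027$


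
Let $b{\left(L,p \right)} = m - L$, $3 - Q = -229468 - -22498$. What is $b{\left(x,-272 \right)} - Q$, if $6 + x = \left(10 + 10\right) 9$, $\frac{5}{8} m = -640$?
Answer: $-208171$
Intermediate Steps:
$m = -1024$ ($m = \frac{8}{5} \left(-640\right) = -1024$)
$x = 174$ ($x = -6 + \left(10 + 10\right) 9 = -6 + 20 \cdot 9 = -6 + 180 = 174$)
$Q = 206973$ ($Q = 3 - \left(-229468 - -22498\right) = 3 - \left(-229468 + 22498\right) = 3 - -206970 = 3 + 206970 = 206973$)
$b{\left(L,p \right)} = -1024 - L$
$b{\left(x,-272 \right)} - Q = \left(-1024 - 174\right) - 206973 = -1198 - 206973 = -208171$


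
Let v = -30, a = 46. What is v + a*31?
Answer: 1396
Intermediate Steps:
v + a*31 = -30 + 46*31 = -30 + 1426 = 1396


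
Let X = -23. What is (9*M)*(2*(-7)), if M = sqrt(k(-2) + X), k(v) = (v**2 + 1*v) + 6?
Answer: -126*I*sqrt(15) ≈ -488.0*I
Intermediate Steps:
k(v) = 6 + v + v**2 (k(v) = (v**2 + v) + 6 = (v + v**2) + 6 = 6 + v + v**2)
M = I*sqrt(15) (M = sqrt((6 - 2 + (-2)**2) - 23) = sqrt((6 - 2 + 4) - 23) = sqrt(8 - 23) = sqrt(-15) = I*sqrt(15) ≈ 3.873*I)
(9*M)*(2*(-7)) = (9*(I*sqrt(15)))*(2*(-7)) = (9*I*sqrt(15))*(-14) = -126*I*sqrt(15)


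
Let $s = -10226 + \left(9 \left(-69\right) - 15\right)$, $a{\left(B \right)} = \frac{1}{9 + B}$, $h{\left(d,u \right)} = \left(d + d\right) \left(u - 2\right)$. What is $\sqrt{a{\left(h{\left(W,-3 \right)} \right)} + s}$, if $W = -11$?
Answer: $\frac{i \sqrt{153816663}}{119} \approx 104.22 i$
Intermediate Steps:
$h{\left(d,u \right)} = 2 d \left(-2 + u\right)$
$s = -10862$ ($s = -10226 - 636 = -10862$)
$\sqrt{a{\left(h{\left(W,-3 \right)} \right)} + s} = \sqrt{\frac{1}{9 + 2 \left(-11\right) \left(-2 - 3\right)} - 10862} = \sqrt{\frac{1}{9 + 2 \left(-11\right) \left(-5\right)} - 10862} = \sqrt{\frac{1}{9 + 110} - 10862} = \sqrt{\frac{1}{119} - 10862} = \sqrt{- \frac{1292577}{119}} = \frac{i \sqrt{153816663}}{119}$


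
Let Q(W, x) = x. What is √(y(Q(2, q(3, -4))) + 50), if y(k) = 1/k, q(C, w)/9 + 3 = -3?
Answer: √16194/18 ≈ 7.0698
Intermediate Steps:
q(C, w) = -54 (q(C, w) = -27 + 9*(-3) = -27 - 27 = -54)
√(y(Q(2, q(3, -4))) + 50) = √(1/(-54) + 50) = √(-1/54 + 50) = √(2699/54) = √16194/18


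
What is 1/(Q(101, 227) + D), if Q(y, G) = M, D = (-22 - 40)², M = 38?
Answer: 1/3882 ≈ 0.00025760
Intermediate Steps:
D = 3844 (D = (-62)² = 3844)
Q(y, G) = 38
1/(Q(101, 227) + D) = 1/(38 + 3844) = 1/3882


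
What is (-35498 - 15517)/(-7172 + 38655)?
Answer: -2685/1657 ≈ -1.6204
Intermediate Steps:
(-35498 - 15517)/(-7172 + 38655) = -51015/31483 = -51015*1/31483 = -2685/1657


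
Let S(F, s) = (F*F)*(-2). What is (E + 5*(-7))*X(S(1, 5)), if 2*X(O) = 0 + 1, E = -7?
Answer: -21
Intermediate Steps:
S(F, s) = -2*F**2 (S(F, s) = F**2*(-2) = -2*F**2)
X(O) = 1/2 (X(O) = (0 + 1)/2 = (1/2)*1 = 1/2)
(E + 5*(-7))*X(S(1, 5)) = (-7 + 5*(-7))*(1/2) = (-7 - 35)*(1/2) = -42*1/2 = -21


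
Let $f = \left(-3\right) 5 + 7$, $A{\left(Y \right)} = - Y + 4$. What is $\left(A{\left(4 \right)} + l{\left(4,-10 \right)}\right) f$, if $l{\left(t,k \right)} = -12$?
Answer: $96$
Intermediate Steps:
$A{\left(Y \right)} = 4 - Y$
$f = -8$ ($f = -15 + 7 = -8$)
$\left(A{\left(4 \right)} + l{\left(4,-10 \right)}\right) f = \left(\left(4 - 4\right) - 12\right) \left(-8\right) = \left(0 - 12\right) \left(-8\right) = \left(-12\right) \left(-8\right) = 96$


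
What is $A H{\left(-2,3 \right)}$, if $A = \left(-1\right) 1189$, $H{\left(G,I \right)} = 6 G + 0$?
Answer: $14268$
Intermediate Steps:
$H{\left(G,I \right)} = 6 G$
$A = -1189$
$A H{\left(-2,3 \right)} = - 1189 \cdot 6 \left(-2\right) = \left(-1189\right) \left(-12\right) = 14268$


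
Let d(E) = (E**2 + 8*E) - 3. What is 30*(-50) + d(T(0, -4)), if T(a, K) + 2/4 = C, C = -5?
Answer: -6067/4 ≈ -1516.8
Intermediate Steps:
T(a, K) = -11/2 (T(a, K) = -1/2 - 5 = -11/2)
d(E) = -3 + E**2 + 8*E
30*(-50) + d(T(0, -4)) = 30*(-50) + (-3 + (-11/2)**2 + 8*(-11/2)) = -1500 + (-3 + 121/4 - 44) = -1500 - 67/4 = -6067/4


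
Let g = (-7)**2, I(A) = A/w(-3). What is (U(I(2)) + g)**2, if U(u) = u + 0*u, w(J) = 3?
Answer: 22201/9 ≈ 2466.8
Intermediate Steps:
I(A) = A/3
U(u) = u (U(u) = u + 0 = u)
g = 49
(U(I(2)) + g)**2 = ((1/3)*2 + 49)**2 = (2/3 + 49)**2 = (149/3)**2 = 22201/9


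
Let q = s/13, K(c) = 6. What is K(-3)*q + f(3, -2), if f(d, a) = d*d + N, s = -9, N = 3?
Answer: 102/13 ≈ 7.8462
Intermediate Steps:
f(d, a) = 3 + d**2 (f(d, a) = d*d + 3 = d**2 + 3 = 3 + d**2)
q = -9/13 ≈ -0.69231
K(-3)*q + f(3, -2) = 6*(-9/13) + (3 + 3**2) = -54/13 + (3 + 9) = -54/13 + 12 = 102/13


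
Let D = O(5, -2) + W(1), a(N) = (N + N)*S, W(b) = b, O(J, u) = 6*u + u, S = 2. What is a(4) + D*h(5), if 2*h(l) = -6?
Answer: 55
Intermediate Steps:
O(J, u) = 7*u
a(N) = 4*N (a(N) = (N + N)*2 = (2*N)*2 = 4*N)
h(l) = -3 (h(l) = (½)*(-6) = -3)
D = -13 (D = 7*(-2) + 1 = -14 + 1 = -13)
a(4) + D*h(5) = 4*4 - 13*(-3) = 16 + 39 = 55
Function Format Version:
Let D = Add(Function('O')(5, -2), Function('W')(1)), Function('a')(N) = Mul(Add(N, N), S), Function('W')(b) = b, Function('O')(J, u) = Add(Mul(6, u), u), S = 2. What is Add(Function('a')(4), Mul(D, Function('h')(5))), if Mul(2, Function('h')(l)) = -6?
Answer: 55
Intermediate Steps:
Function('O')(J, u) = Mul(7, u)
Function('a')(N) = Mul(4, N) (Function('a')(N) = Mul(Add(N, N), 2) = Mul(Mul(2, N), 2) = Mul(4, N))
Function('h')(l) = -3 (Function('h')(l) = Mul(Rational(1, 2), -6) = -3)
D = -13 (D = Add(Mul(7, -2), 1) = Add(-14, 1) = -13)
Add(Function('a')(4), Mul(D, Function('h')(5))) = Add(Mul(4, 4), Mul(-13, -3)) = Add(16, 39) = 55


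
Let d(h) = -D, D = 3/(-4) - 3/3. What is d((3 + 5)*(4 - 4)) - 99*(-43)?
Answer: 17035/4 ≈ 4258.8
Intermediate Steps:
D = -7/4 (D = 3*(-1/4) - 3*1/3 = -3/4 - 1 = -7/4 ≈ -1.7500)
d(h) = 7/4 (d(h) = -1*(-7/4) = 7/4)
d((3 + 5)*(4 - 4)) - 99*(-43) = 7/4 - 99*(-43) = 7/4 + 4257 = 17035/4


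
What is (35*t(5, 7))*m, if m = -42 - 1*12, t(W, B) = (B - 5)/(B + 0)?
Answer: -540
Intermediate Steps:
t(W, B) = (-5 + B)/B
m = -54 (m = -42 - 12 = -54)
(35*t(5, 7))*m = (35*((-5 + 7)/7))*(-54) = (35*((1/7)*2))*(-54) = (35*(2/7))*(-54) = 10*(-54) = -540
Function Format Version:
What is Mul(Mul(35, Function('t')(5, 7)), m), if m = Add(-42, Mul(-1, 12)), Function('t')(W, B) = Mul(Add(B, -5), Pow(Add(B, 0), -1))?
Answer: -540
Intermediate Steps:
Function('t')(W, B) = Mul(Pow(B, -1), Add(-5, B)) (Function('t')(W, B) = Mul(Add(-5, B), Pow(B, -1)) = Mul(Pow(B, -1), Add(-5, B)))
m = -54 (m = Add(-42, -12) = -54)
Mul(Mul(35, Function('t')(5, 7)), m) = Mul(Mul(35, Mul(Pow(7, -1), Add(-5, 7))), -54) = Mul(Mul(35, Mul(Rational(1, 7), 2)), -54) = Mul(Mul(35, Rational(2, 7)), -54) = Mul(10, -54) = -540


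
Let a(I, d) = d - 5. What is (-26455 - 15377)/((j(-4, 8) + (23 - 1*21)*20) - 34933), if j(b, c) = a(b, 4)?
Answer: 20916/17447 ≈ 1.1988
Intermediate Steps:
a(I, d) = -5 + d
j(b, c) = -1 (j(b, c) = -5 + 4 = -1)
(-26455 - 15377)/((j(-4, 8) + (23 - 1*21)*20) - 34933) = (-26455 - 15377)/((-1 + (23 - 1*21)*20) - 34933) = -41832/((-1 + (23 - 21)*20) - 34933) = -41832/((-1 + 2*20) - 34933) = -41832/((-1 + 40) - 34933) = -41832/(39 - 34933) = -41832/(-34894) = -41832*(-1/34894) = 20916/17447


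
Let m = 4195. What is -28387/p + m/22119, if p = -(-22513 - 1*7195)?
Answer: -503266993/657111252 ≈ -0.76588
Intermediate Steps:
p = 29708 (p = -(-22513 - 7195) = -1*(-29708) = 29708)
-28387/p + m/22119 = -28387/29708 + 4195/22119 = -503266993/657111252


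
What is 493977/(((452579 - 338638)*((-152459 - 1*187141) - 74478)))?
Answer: -164659/15726820466 ≈ -1.0470e-5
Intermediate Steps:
493977/(((452579 - 338638)*((-152459 - 1*187141) - 74478))) = 493977/((113941*((-152459 - 187141) - 74478))) = 493977/((113941*(-339600 - 74478))) = 493977/((113941*(-414078))) = 493977/(-47180461398) = 493977*(-1/47180461398) = -164659/15726820466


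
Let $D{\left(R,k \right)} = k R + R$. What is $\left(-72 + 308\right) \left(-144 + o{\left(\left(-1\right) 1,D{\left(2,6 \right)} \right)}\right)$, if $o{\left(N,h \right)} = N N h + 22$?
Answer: $-25488$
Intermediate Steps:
$D{\left(R,k \right)} = R + R k$ ($D{\left(R,k \right)} = R k + R = R + R k$)
$o{\left(N,h \right)} = 22 + h N^{2}$ ($o{\left(N,h \right)} = N^{2} h + 22 = h N^{2} + 22 = 22 + h N^{2}$)
$\left(-72 + 308\right) \left(-144 + o{\left(\left(-1\right) 1,D{\left(2,6 \right)} \right)}\right) = \left(-72 + 308\right) \left(-144 + \left(22 + 2 \left(1 + 6\right) \left(\left(-1\right) 1\right)^{2}\right)\right) = 236 \left(-144 + \left(22 + 2 \cdot 7 \left(-1\right)^{2}\right)\right) = 236 \left(-144 + \left(22 + 14 \cdot 1\right)\right) = 236 \left(-144 + \left(22 + 14\right)\right) = 236 \left(-144 + 36\right) = 236 \left(-108\right) = -25488$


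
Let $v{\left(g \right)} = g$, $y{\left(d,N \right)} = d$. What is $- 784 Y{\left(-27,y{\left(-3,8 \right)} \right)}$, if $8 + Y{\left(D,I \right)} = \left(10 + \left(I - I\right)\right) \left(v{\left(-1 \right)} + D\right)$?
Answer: $225792$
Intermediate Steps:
$Y{\left(D,I \right)} = -18 + 10 D$ ($Y{\left(D,I \right)} = -8 + \left(10 + \left(I - I\right)\right) \left(-1 + D\right) = -8 + \left(10 + 0\right) \left(-1 + D\right) = -8 + 10 \left(-1 + D\right) = -8 + \left(-10 + 10 D\right) = -18 + 10 D$)
$- 784 Y{\left(-27,y{\left(-3,8 \right)} \right)} = - 784 \left(-18 + 10 \left(-27\right)\right) = - 784 \left(-18 - 270\right) = \left(-784\right) \left(-288\right) = 225792$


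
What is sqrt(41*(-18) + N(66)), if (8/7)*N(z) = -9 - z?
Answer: I*sqrt(12858)/4 ≈ 28.348*I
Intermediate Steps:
N(z) = -63/8 - 7*z/8 (N(z) = 7*(-9 - z)/8 = -63/8 - 7*z/8)
sqrt(41*(-18) + N(66)) = sqrt(41*(-18) + (-63/8 - 7/8*66)) = sqrt(-738 + (-63/8 - 231/4)) = sqrt(-738 - 525/8) = sqrt(-6429/8) = I*sqrt(12858)/4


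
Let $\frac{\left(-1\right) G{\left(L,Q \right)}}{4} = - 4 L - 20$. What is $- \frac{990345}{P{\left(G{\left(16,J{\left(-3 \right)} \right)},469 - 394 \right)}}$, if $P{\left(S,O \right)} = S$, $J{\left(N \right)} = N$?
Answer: $- \frac{330115}{112} \approx -2947.5$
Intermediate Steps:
$G{\left(L,Q \right)} = 80 + 16 L$ ($G{\left(L,Q \right)} = - 4 \left(- 4 L - 20\right) = - 4 \left(-20 - 4 L\right) = 80 + 16 L$)
$- \frac{990345}{P{\left(G{\left(16,J{\left(-3 \right)} \right)},469 - 394 \right)}} = - \frac{990345}{80 + 16 \cdot 16} = - \frac{990345}{80 + 256} = - \frac{990345}{336} = \left(-990345\right) \frac{1}{336} = - \frac{330115}{112}$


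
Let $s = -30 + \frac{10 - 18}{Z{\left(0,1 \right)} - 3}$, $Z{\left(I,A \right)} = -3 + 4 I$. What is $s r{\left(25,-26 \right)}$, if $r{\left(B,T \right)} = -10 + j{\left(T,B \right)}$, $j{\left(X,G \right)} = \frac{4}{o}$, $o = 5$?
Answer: $\frac{3956}{15} \approx 263.73$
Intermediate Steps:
$j{\left(X,G \right)} = \frac{4}{5}$
$r{\left(B,T \right)} = - \frac{46}{5}$ ($r{\left(B,T \right)} = -10 + \frac{4}{5} = - \frac{46}{5}$)
$s = - \frac{86}{3}$ ($s = -30 + \frac{10 - 18}{\left(-3 + 4 \cdot 0\right) - 3} = -30 - \frac{8}{\left(-3 + 0\right) - 3} = -30 - \frac{8}{-3 - 3} = -30 - \frac{8}{-6} = -30 - - \frac{4}{3} = -30 + \frac{4}{3} = - \frac{86}{3} \approx -28.667$)
$s r{\left(25,-26 \right)} = \left(- \frac{86}{3}\right) \left(- \frac{46}{5}\right) = \frac{3956}{15}$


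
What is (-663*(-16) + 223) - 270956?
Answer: -260125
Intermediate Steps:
(-663*(-16) + 223) - 270956 = (-221*(-48) + 223) - 270956 = (10608 + 223) - 270956 = 10831 - 270956 = -260125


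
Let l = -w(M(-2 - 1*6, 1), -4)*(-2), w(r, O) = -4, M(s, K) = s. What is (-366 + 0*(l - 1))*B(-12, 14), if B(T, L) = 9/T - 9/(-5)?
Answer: -3843/10 ≈ -384.30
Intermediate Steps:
B(T, L) = 9/5 + 9/T (B(T, L) = 9/T - 9*(-⅕) = 9/T + 9/5 = 9/5 + 9/T)
l = -8 (l = -(-4)*(-2) = -1*8 = -8)
(-366 + 0*(l - 1))*B(-12, 14) = (-366 + 0*(-8 - 1))*(9/5 + 9/(-12)) = (-366 + 0*(-9))*(9/5 + 9*(-1/12)) = (-366 + 0)*(9/5 - ¾) = -366*21/20 = -3843/10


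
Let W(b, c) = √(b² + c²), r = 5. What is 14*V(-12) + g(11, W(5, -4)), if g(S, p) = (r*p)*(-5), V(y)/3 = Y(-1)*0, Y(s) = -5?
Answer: -25*√41 ≈ -160.08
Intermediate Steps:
V(y) = 0 (V(y) = 3*(-5*0) = 3*0 = 0)
g(S, p) = -25*p (g(S, p) = (5*p)*(-5) = -25*p)
14*V(-12) + g(11, W(5, -4)) = 14*0 - 25*√(5² + (-4)²) = 0 - 25*√(25 + 16) = 0 - 25*√41 = -25*√41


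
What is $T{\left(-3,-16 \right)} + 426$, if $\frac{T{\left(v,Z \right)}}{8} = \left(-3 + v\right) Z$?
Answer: $1194$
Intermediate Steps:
$T{\left(v,Z \right)} = 8 Z \left(-3 + v\right)$ ($T{\left(v,Z \right)} = 8 \left(-3 + v\right) Z = 8 Z \left(-3 + v\right)$)
$T{\left(-3,-16 \right)} + 426 = 8 \left(-16\right) \left(-3 - 3\right) + 426 = 8 \left(-16\right) \left(-6\right) + 426 = 768 + 426 = 1194$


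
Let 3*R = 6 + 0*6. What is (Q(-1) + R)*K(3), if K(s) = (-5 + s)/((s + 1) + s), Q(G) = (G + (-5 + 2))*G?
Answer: -12/7 ≈ -1.7143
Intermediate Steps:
R = 2 (R = (6 + 0*6)/3 = (6 + 0)/3 = (1/3)*6 = 2)
Q(G) = G*(-3 + G) (Q(G) = (G - 3)*G = (-3 + G)*G = G*(-3 + G))
K(s) = (-5 + s)/(1 + 2*s) (K(s) = (-5 + s)/((1 + s) + s) = (-5 + s)/(1 + 2*s))
(Q(-1) + R)*K(3) = (-(-3 - 1) + 2)*((-5 + 3)/(1 + 2*3)) = (-1*(-4) + 2)*(-2/(1 + 6)) = (4 + 2)*(-2/7) = 6*((1/7)*(-2)) = 6*(-2/7) = -12/7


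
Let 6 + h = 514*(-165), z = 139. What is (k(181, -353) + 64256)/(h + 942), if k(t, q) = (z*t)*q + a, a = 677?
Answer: 4408097/41937 ≈ 105.11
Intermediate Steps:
h = -84816 (h = -6 + 514*(-165) = -6 - 84810 = -84816)
k(t, q) = 677 + 139*q*t (k(t, q) = (139*t)*q + 677 = 139*q*t + 677 = 677 + 139*q*t)
(k(181, -353) + 64256)/(h + 942) = ((677 + 139*(-353)*181) + 64256)/(-84816 + 942) = ((677 - 8881127) + 64256)/(-83874) = (-8880450 + 64256)*(-1/83874) = -8816194*(-1/83874) = 4408097/41937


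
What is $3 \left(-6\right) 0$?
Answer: $0$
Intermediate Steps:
$3 \left(-6\right) 0 = \left(-18\right) 0 = 0$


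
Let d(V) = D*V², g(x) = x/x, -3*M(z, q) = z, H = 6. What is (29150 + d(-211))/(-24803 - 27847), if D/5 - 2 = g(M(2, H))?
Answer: -139393/10530 ≈ -13.238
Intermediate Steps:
M(z, q) = -z/3
g(x) = 1
D = 15 (D = 10 + 5*1 = 10 + 5 = 15)
d(V) = 15*V²
(29150 + d(-211))/(-24803 - 27847) = (29150 + 15*(-211)²)/(-24803 - 27847) = (29150 + 15*44521)/(-52650) = (29150 + 667815)*(-1/52650) = 696965*(-1/52650) = -139393/10530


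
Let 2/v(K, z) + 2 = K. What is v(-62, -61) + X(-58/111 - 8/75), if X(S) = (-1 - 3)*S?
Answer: 73571/29600 ≈ 2.4855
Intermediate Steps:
v(K, z) = 2/(-2 + K)
X(S) = -4*S
v(-62, -61) + X(-58/111 - 8/75) = 2/(-2 - 62) - 4*(-58/111 - 8/75) = 2/(-64) - 4*(-58*1/111 - 8*1/75) = 2*(-1/64) - 4*(-58/111 - 8/75) = -1/32 - 4*(-582/925) = -1/32 + 2328/925 = 73571/29600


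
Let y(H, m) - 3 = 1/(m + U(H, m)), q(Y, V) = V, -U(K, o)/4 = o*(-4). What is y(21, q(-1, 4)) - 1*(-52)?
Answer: 3741/68 ≈ 55.015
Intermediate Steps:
U(K, o) = 16*o (U(K, o) = -4*o*(-4) = -(-16)*o = 16*o)
y(H, m) = 3 + 1/(17*m) (y(H, m) = 3 + 1/(m + 16*m) = 3 + 1/(17*m))
y(21, q(-1, 4)) - 1*(-52) = (3 + (1/17)/4) - 1*(-52) = (3 + (1/17)*(1/4)) + 52 = (3 + 1/68) + 52 = 205/68 + 52 = 3741/68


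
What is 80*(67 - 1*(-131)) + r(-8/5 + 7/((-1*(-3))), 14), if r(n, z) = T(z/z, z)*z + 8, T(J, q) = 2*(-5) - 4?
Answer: 15652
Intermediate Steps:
T(J, q) = -14 (T(J, q) = -10 - 4 = -14)
r(n, z) = 8 - 14*z (r(n, z) = -14*z + 8 = 8 - 14*z)
80*(67 - 1*(-131)) + r(-8/5 + 7/((-1*(-3))), 14) = 80*(67 - 1*(-131)) + (8 - 14*14) = 80*(67 + 131) + (8 - 196) = 80*198 - 188 = 15840 - 188 = 15652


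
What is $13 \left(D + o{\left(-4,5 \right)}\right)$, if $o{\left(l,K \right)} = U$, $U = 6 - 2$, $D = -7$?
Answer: $-39$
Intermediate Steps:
$U = 4$
$o{\left(l,K \right)} = 4$
$13 \left(D + o{\left(-4,5 \right)}\right) = 13 \left(-7 + 4\right) = 13 \left(-3\right) = -39$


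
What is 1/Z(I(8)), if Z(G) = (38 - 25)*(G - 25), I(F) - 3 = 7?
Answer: -1/195 ≈ -0.0051282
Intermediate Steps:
I(F) = 10 (I(F) = 3 + 7 = 10)
Z(G) = -325 + 13*G (Z(G) = 13*(-25 + G) = -325 + 13*G)
1/Z(I(8)) = 1/(-325 + 13*10) = 1/(-325 + 130) = 1/(-195) = -1/195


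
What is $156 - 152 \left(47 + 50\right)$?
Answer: $-14588$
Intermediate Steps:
$156 - 152 \left(47 + 50\right) = 156 - 14744 = -14588$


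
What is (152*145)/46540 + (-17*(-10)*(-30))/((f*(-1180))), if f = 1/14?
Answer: 8372408/137293 ≈ 60.982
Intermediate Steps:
f = 1/14 ≈ 0.071429
(152*145)/46540 + (-17*(-10)*(-30))/((f*(-1180))) = (152*145)/46540 + (-17*(-10)*(-30))/(((1/14)*(-1180))) = 22040*(1/46540) + (170*(-30))/(-590/7) = 1102/2327 - 5100*(-7/590) = 1102/2327 + 3570/59 = 8372408/137293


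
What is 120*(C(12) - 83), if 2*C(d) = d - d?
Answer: -9960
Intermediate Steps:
C(d) = 0 (C(d) = (d - d)/2 = (½)*0 = 0)
120*(C(12) - 83) = 120*(0 - 83) = 120*(-83) = -9960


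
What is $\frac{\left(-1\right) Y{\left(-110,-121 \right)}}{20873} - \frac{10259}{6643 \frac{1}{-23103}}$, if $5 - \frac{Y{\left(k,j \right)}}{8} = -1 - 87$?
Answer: $\frac{4947181537629}{138659339} \approx 35679.0$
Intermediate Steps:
$Y{\left(k,j \right)} = 744$ ($Y{\left(k,j \right)} = 40 - 8 \left(-1 - 87\right) = 40 - -704 = 40 + 704 = 744$)
$\frac{\left(-1\right) Y{\left(-110,-121 \right)}}{20873} - \frac{10259}{6643 \frac{1}{-23103}} = \frac{\left(-1\right) 744}{20873} - \frac{10259}{6643 \frac{1}{-23103}} = \left(-744\right) \frac{1}{20873} - \frac{10259}{6643 \left(- \frac{1}{23103}\right)} = - \frac{744}{20873} - \frac{10259}{- \frac{6643}{23103}} = - \frac{744}{20873} - - \frac{237013677}{6643} = - \frac{744}{20873} + \frac{237013677}{6643} = \frac{4947181537629}{138659339}$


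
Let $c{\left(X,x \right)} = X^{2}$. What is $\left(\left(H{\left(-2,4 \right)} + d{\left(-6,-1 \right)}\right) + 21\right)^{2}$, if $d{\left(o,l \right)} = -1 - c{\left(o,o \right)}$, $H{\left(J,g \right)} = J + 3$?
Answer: $225$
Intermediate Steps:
$H{\left(J,g \right)} = 3 + J$
$d{\left(o,l \right)} = -1 - o^{2}$
$\left(\left(H{\left(-2,4 \right)} + d{\left(-6,-1 \right)}\right) + 21\right)^{2} = \left(\left(\left(3 - 2\right) - 37\right) + 21\right)^{2} = \left(\left(1 - 37\right) + 21\right)^{2} = \left(-36 + 21\right)^{2} = \left(-15\right)^{2} = 225$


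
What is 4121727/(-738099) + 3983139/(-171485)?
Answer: -1215588422452/42190969005 ≈ -28.812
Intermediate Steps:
4121727/(-738099) + 3983139/(-171485) = 4121727*(-1/738099) + 3983139*(-1/171485) = -1373909/246033 - 3983139/171485 = -1215588422452/42190969005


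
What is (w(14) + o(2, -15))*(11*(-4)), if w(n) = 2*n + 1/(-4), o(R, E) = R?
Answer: -1309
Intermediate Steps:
w(n) = -¼ + 2*n (w(n) = 2*n - ¼ = -¼ + 2*n)
(w(14) + o(2, -15))*(11*(-4)) = ((-¼ + 2*14) + 2)*(11*(-4)) = ((-¼ + 28) + 2)*(-44) = (111/4 + 2)*(-44) = (119/4)*(-44) = -1309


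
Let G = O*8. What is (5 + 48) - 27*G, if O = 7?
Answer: -1459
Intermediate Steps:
G = 56 (G = 7*8 = 56)
(5 + 48) - 27*G = (5 + 48) - 27*56 = 53 - 1512 = -1459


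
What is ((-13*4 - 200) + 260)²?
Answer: 64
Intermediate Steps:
((-13*4 - 200) + 260)² = ((-52 - 200) + 260)² = (-252 + 260)² = 8² = 64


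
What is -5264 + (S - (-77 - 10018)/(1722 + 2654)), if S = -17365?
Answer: -99014409/4376 ≈ -22627.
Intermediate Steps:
-5264 + (S - (-77 - 10018)/(1722 + 2654)) = -5264 + (-17365 - (-77 - 10018)/(1722 + 2654)) = -5264 + (-17365 - (-10095)/4376) = -5264 + (-17365 - 1*(-10095/4376)) = -5264 + (-17365 + 10095/4376) = -5264 - 75979145/4376 = -99014409/4376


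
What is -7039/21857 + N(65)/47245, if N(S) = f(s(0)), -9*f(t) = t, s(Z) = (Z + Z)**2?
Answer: -7039/21857 ≈ -0.32205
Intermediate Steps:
s(Z) = 4*Z**2 (s(Z) = (2*Z)**2 = 4*Z**2)
f(t) = -t/9
N(S) = 0 (N(S) = -4*0**2/9 = -4*0/9 = -1/9*0 = 0)
-7039/21857 + N(65)/47245 = -7039/21857 + 0/47245 = -7039*1/21857 + 0*(1/47245) = -7039/21857 + 0 = -7039/21857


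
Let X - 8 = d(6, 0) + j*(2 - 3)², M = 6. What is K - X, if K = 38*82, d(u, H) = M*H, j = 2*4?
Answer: 3100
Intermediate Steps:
j = 8
d(u, H) = 6*H
K = 3116
X = 16 (X = 8 + (6*0 + 8*(2 - 3)²) = 8 + (0 + 8*(-1)²) = 8 + (0 + 8*1) = 8 + (0 + 8) = 8 + 8 = 16)
K - X = 3116 - 1*16 = 3116 - 16 = 3100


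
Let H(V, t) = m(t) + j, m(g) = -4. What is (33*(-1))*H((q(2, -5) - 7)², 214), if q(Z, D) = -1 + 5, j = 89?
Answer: -2805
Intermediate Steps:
q(Z, D) = 4
H(V, t) = 85 (H(V, t) = -4 + 89 = 85)
(33*(-1))*H((q(2, -5) - 7)², 214) = (33*(-1))*85 = -33*85 = -2805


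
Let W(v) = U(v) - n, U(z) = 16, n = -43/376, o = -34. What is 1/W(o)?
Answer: 376/6059 ≈ 0.062056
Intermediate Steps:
n = -43/376 (n = -43*1/376 = -43/376 ≈ -0.11436)
W(v) = 6059/376 (W(v) = 16 - 1*(-43/376) = 16 + 43/376 = 6059/376)
1/W(o) = 1/(6059/376) = 376/6059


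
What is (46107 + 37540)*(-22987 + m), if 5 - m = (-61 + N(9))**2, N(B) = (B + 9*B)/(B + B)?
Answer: -2184692346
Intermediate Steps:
N(B) = 5 (N(B) = (10*B)/((2*B)) = (10*B)*(1/(2*B)) = 5)
m = -3131 (m = 5 - (-61 + 5)**2 = 5 - 1*(-56)**2 = 5 - 1*3136 = 5 - 3136 = -3131)
(46107 + 37540)*(-22987 + m) = (46107 + 37540)*(-22987 - 3131) = 83647*(-26118) = -2184692346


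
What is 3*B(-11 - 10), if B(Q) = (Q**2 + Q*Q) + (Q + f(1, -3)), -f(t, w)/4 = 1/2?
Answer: 2577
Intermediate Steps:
f(t, w) = -2 (f(t, w) = -4/2 = -4*1/2 = -2)
B(Q) = -2 + Q + 2*Q**2 (B(Q) = (Q**2 + Q*Q) + (Q - 2) = (Q**2 + Q**2) + (-2 + Q) = 2*Q**2 + (-2 + Q) = -2 + Q + 2*Q**2)
3*B(-11 - 10) = 3*(-2 + (-11 - 10) + 2*(-11 - 10)**2) = 3*(-2 - 21 + 2*(-21)**2) = 3*(-2 - 21 + 2*441) = 3*(-2 - 21 + 882) = 3*859 = 2577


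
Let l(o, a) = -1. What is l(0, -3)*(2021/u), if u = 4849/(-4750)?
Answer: 9599750/4849 ≈ 1979.7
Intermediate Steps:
u = -4849/4750 (u = 4849*(-1/4750) = -4849/4750 ≈ -1.0208)
l(0, -3)*(2021/u) = -2021/(-4849/4750) = -2021*(-4750)/4849 = -1*(-9599750/4849) = 9599750/4849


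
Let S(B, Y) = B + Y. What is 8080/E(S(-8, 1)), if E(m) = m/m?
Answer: 8080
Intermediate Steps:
E(m) = 1
8080/E(S(-8, 1)) = 8080/1 = 8080*1 = 8080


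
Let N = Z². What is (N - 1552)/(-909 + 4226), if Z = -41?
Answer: 129/3317 ≈ 0.038891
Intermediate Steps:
N = 1681 (N = (-41)² = 1681)
(N - 1552)/(-909 + 4226) = (1681 - 1552)/(-909 + 4226) = 129/3317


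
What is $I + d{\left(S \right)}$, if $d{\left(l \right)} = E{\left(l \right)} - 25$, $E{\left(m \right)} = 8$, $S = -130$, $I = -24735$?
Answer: $-24752$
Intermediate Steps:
$d{\left(l \right)} = -17$ ($d{\left(l \right)} = 8 - 25 = -17$)
$I + d{\left(S \right)} = -24735 - 17 = -24752$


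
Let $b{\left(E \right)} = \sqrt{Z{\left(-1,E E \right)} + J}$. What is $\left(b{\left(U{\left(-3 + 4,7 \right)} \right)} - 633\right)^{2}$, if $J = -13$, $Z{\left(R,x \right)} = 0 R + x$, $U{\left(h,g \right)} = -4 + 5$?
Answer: $400677 - 2532 i \sqrt{3} \approx 4.0068 \cdot 10^{5} - 4385.6 i$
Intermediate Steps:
$U{\left(h,g \right)} = 1$
$Z{\left(R,x \right)} = x$ ($Z{\left(R,x \right)} = 0 + x = x$)
$b{\left(E \right)} = \sqrt{-13 + E^{2}}$ ($b{\left(E \right)} = \sqrt{E E - 13} = \sqrt{E^{2} - 13} = \sqrt{-13 + E^{2}}$)
$\left(b{\left(U{\left(-3 + 4,7 \right)} \right)} - 633\right)^{2} = \left(\sqrt{-13 + 1^{2}} - 633\right)^{2} = \left(\sqrt{-13 + 1} - 633\right)^{2} = \left(\sqrt{-12} - 633\right)^{2} = \left(2 i \sqrt{3} - 633\right)^{2} = \left(-633 + 2 i \sqrt{3}\right)^{2}$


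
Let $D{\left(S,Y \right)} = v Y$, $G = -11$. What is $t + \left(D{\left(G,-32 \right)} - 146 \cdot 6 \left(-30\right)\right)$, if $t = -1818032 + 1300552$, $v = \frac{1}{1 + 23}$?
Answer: $- \frac{1473604}{3} \approx -4.912 \cdot 10^{5}$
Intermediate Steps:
$v = \frac{1}{24} \approx 0.041667$
$D{\left(S,Y \right)} = \frac{Y}{24}$
$t = -517480$
$t + \left(D{\left(G,-32 \right)} - 146 \cdot 6 \left(-30\right)\right) = -517480 - \left(\frac{4}{3} + 146 \cdot 6 \left(-30\right)\right) = -517480 - - \frac{78836}{3} = -517480 + \left(- \frac{4}{3} + 26280\right) = -517480 + \frac{78836}{3} = - \frac{1473604}{3}$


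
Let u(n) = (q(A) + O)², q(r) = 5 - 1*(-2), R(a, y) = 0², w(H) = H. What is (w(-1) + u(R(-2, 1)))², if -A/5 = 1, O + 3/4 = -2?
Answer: 74529/256 ≈ 291.13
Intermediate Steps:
O = -11/4 (O = -¾ - 2 = -11/4 ≈ -2.7500)
A = -5 (A = -5*1 = -5)
R(a, y) = 0
q(r) = 7 (q(r) = 5 + 2 = 7)
u(n) = 289/16 (u(n) = (7 - 11/4)² = (17/4)² = 289/16)
(w(-1) + u(R(-2, 1)))² = (-1 + 289/16)² = (273/16)² = 74529/256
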